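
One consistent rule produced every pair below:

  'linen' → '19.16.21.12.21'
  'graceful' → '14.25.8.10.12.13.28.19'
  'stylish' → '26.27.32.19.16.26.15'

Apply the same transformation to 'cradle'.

10.25.8.11.19.12

l is letter #12 and maps to 19: an offset of 7. The number is (letter's place in the alphabet, a=1) + 7.
On cradle: c=3→10, r=18→25, a=1→8, d=4→11, l=12→19, e=5→12.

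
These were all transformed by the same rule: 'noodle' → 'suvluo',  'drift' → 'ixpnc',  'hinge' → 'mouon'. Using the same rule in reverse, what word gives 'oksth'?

In noodle: n→s is +5, o→u is +6, o→v is +7, d→l is +8 — the shift increases by 1 each position. Letter i (0-indexed) is shifted by i+5, so successive shifts are 5, 6, 7, ….
Undoing it on oksth: o−5=j, k−6=e, s−7=l, t−8=l, h−9=y.

jelly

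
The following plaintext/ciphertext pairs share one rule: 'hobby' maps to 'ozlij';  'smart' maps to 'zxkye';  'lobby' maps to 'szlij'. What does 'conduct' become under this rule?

jzxkfma

Shifts by position in hobby: pos 0: h→o (+7), pos 1: o→z (+11), pos 2: b→l (+10), pos 3: b→i (+7), pos 4: y→j (+11) — repeating every 3. A repeating key of period 3 is used — shifts +7, +11, +10 over and over.
On conduct: c+7=j, o+11=z, n+10=x, d+7=k, u+11=f, c+10=m, t+7=a.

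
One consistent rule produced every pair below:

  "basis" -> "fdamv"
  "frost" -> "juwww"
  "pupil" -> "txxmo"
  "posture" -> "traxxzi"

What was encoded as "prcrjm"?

lounge

Shifts by position in basis: pos 0: b→f (+4), pos 1: a→d (+3), pos 2: s→a (+8), pos 3: i→m (+4), pos 4: s→v (+3) — repeating every 3. The shifts repeat in a cycle of length 3: positions 0,1,… shift by +4, +3, +8, then the pattern repeats.
Reversing it on prcrjm: p−4=l, r−3=o, c−8=u, r−4=n, j−3=g, m−8=e.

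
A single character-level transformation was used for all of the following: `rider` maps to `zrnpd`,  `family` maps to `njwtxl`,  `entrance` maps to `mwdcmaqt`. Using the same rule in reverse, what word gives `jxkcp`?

board

In rider: r→z is +8, i→r is +9, d→n is +10, e→p is +11 — the shift increases by 1 each position. Letter i (0-indexed) is shifted by i+8, so successive shifts are 8, 9, 10, ….
Decoding jxkcp: j−8=b, x−9=o, k−10=a, c−11=r, p−12=d.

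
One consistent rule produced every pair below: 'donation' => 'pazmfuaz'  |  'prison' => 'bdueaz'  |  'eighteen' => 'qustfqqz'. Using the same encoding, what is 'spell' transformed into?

ebqxx

It's a constant shift of +12 (ROT12).
For spell: s+12=e, p+12=b, e+12=q, l+12=x, l+12=x.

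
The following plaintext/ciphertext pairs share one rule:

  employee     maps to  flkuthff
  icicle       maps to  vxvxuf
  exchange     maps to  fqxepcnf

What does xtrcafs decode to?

counter

e(4)→f(5) and m(12)→l(11) fit y≡17x+15 (mod 26); the inverse of 17 mod 26 is 23. This is an affine cipher: with a=0,…,z=25, each position x becomes (17x+15) mod 26.
Undoing it on xtrcafs: x(23)→23·(23−15)≡2=c; t(19)→23·(19−15)≡14=o; r(17)→23·(17−15)≡20=u; c(2)→23·(2−15)≡13=n; a(0)→23·(0−15)≡19=t; f(5)→23·(5−15)≡4=e; s(18)→23·(18−15)≡17=r (all mod 26).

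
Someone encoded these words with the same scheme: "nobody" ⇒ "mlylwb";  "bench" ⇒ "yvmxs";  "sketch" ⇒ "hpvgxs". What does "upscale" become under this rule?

fkhxzov

This is the alphabet-reversal cipher (Atbash): a becomes z, b becomes y, etc.
Applying it to upscale: u↔f, p↔k, s↔h, c↔x, a↔z, l↔o, e↔v.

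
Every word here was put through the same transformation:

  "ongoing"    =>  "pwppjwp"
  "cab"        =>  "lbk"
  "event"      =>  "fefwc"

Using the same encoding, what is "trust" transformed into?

cavbc

The shift depends on letter class: consonant n→w is +9, but vowel o→p is +1. The rule splits by letter class: vowels +1, consonants +9.
Applying it to trust: t(cons)+9=c, r(cons)+9=a, u(vowel)+1=v, s(cons)+9=b, t(cons)+9=c.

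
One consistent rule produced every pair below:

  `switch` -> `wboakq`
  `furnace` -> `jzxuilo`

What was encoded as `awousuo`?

Each letter shifts forward by (position + 4), i.e. 4, 5, 6, … — the shift grows by one for each successive letter.
Undoing it on awousuo: a−4=w, w−5=r, o−6=i, u−7=n, s−8=k, u−9=l, o−10=e.

wrinkle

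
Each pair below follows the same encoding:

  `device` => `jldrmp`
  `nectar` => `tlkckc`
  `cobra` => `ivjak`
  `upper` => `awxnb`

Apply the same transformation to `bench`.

hlvlr

In device: d→j is +6, e→l is +7, v→d is +8, i→r is +9 — the shift increases by 1 each position. Letter i (0-indexed) is shifted by i+6, so successive shifts are 6, 7, 8, ….
On bench: b+6=h, e+7=l, n+8=v, c+9=l, h+10=r.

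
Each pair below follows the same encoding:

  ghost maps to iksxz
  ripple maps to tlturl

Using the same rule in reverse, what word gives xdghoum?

In ghost: g→i is +2, h→k is +3, o→s is +4, s→x is +5 — the shift increases by 1 each position. Each letter shifts forward by (position + 2), i.e. 2, 3, 4, … — the shift grows by one for each successive letter.
Reversing it on xdghoum: x−2=v, d−3=a, g−4=c, h−5=c, o−6=i, u−7=n, m−8=e.

vaccine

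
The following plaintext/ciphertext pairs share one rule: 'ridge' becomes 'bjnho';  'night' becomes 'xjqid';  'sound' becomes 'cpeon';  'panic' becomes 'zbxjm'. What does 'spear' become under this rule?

Shifts by position in ridge: pos 0: r→b (+10), pos 1: i→j (+1), pos 2: d→n (+10), pos 3: g→h (+1) — repeating every 2. The shifts repeat in a cycle of length 2: positions 0,1,… shift by +10, +1, then the pattern repeats.
On spear: s+10=c, p+1=q, e+10=o, a+1=b, r+10=b.

cqobb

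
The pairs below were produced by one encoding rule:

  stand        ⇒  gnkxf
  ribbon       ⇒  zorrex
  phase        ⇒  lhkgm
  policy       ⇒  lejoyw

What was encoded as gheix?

s(18)→g(6) and t(19)→n(13) fit y≡7x+10 (mod 26); the inverse of 7 mod 26 is 15. Treating letters as 0–25, the rule is x ↦ 7x + 10 (mod 26).
Decoding gheix: g(6)→15·(6−10)≡18=s; h(7)→15·(7−10)≡7=h; e(4)→15·(4−10)≡14=o; i(8)→15·(8−10)≡22=w; x(23)→15·(23−10)≡13=n (all mod 26).

shown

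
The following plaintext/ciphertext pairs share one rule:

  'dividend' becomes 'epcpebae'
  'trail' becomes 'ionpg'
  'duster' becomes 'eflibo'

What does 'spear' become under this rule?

This is an affine cipher: with a=0,…,z=25, each position x becomes (23x+13) mod 26.
For spear: s(18)→23·18+13≡11=l; p(15)→23·15+13≡20=u; e(4)→23·4+13≡1=b; a(0)→23·0+13≡13=n; r(17)→23·17+13≡14=o (all mod 26).

lubno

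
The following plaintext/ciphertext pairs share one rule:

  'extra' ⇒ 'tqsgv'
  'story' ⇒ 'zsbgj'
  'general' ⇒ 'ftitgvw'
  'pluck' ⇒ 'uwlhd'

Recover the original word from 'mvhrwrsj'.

facility

e(4)→t(19) and x(23)→q(16) fit y≡19x+21 (mod 26); the inverse of 19 mod 26 is 11. This is an affine cipher: with a=0,…,z=25, each position x becomes (19x+21) mod 26.
Undoing it on mvhrwrsj: m(12)→11·(12−21)≡5=f; v(21)→11·(21−21)≡0=a; h(7)→11·(7−21)≡2=c; r(17)→11·(17−21)≡8=i; w(22)→11·(22−21)≡11=l; r(17)→11·(17−21)≡8=i; s(18)→11·(18−21)≡19=t; j(9)→11·(9−21)≡24=y (all mod 26).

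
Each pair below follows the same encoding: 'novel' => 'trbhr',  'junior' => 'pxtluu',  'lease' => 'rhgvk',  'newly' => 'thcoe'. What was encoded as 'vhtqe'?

Shifts by position in novel: pos 0: n→t (+6), pos 1: o→r (+3), pos 2: v→b (+6), pos 3: e→h (+3) — repeating every 2. It's a Vigenère-style cipher with numeric key [6,3]: position i shifts by key[i mod 2].
Reversing it on vhtqe: v−6=p, h−3=e, t−6=n, q−3=n, e−6=y.

penny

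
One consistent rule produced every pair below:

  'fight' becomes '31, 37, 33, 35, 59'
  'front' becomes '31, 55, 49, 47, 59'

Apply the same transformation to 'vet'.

f(#6)→31 and i(#9)→37: differences scale by 2, so n = 2·pos + 19. The formula is n = 2×(alphabet index, a=1) + 19.
Applying it to vet: v=22→63, e=5→29, t=20→59.

63, 29, 59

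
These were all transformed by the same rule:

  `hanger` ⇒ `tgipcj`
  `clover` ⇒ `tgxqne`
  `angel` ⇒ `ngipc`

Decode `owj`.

Two steps: reverse the string, then apply a Caesar shift of +2.
Decoding owj: shift back: o−2=m, w−2=u, j−2=h → muh; then reverse → hum.

hum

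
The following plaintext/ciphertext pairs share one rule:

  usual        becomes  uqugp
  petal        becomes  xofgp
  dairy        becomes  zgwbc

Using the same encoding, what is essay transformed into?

u(20)→u(20) and s(18)→q(16) fit y≡15x+6 (mod 26); the inverse of 15 mod 26 is 7. Each letter's alphabet position (a=0..z=25) is mapped through 15·x+6 mod 26 — an affine cipher.
Applying it to essay: e(4)→15·4+6≡14=o; s(18)→15·18+6≡16=q; s(18)→15·18+6≡16=q; a(0)→15·0+6≡6=g; y(24)→15·24+6≡2=c (all mod 26).

oqqgc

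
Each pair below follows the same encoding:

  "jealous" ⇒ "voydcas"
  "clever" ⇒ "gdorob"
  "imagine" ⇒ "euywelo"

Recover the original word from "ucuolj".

j(9)→v(21) and e(4)→o(14) fit y≡17x+24 (mod 26); the inverse of 17 mod 26 is 23. This is an affine cipher: with a=0,…,z=25, each position x becomes (17x+24) mod 26.
Reversing it on ucuolj: u(20)→23·(20−24)≡12=m; c(2)→23·(2−24)≡14=o; u(20)→23·(20−24)≡12=m; o(14)→23·(14−24)≡4=e; l(11)→23·(11−24)≡13=n; j(9)→23·(9−24)≡19=t (all mod 26).

moment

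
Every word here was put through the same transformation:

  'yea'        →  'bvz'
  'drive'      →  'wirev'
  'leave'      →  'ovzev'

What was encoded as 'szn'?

ham

This is the alphabet-reversal cipher (Atbash): a becomes z, b becomes y, etc.
Undoing it on szn: s↔h, z↔a, n↔m.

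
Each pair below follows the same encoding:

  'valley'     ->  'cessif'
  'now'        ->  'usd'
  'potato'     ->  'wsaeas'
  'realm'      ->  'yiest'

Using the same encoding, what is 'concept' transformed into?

The shift depends on letter class: consonant v→c is +7, but vowel a→e is +4. Two shifts are in play — +4 for a/e/i/o/u, +7 for every other letter.
For concept: c(cons)+7=j, o(vowel)+4=s, n(cons)+7=u, c(cons)+7=j, e(vowel)+4=i, p(cons)+7=w, t(cons)+7=a.

jsujiwa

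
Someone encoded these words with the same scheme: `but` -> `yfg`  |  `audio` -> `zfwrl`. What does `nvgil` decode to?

Each pair mirrors across the alphabet (b↔y, u↔f, t↔g): positions sum to 25. This is the alphabet-reversal cipher (Atbash): a becomes z, b becomes y, etc.
Reversing it on nvgil: n↔m, v↔e, g↔t, i↔r, l↔o.

metro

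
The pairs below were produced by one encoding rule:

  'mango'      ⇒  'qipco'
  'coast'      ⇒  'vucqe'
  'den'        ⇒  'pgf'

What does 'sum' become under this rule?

The output letters match the input read backwards, each shifted +2: mango reversed is ognam. Two steps: reverse the string, then apply a Caesar shift of +2.
Applying it to sum: reverse → mus; then shift: m+2=o, u+2=w, s+2=u.

owu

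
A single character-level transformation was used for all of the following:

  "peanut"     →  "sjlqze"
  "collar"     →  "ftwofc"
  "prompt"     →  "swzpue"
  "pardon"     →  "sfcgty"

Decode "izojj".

fudge

Shifts by position in peanut: pos 0: p→s (+3), pos 1: e→j (+5), pos 2: a→l (+11), pos 3: n→q (+3), pos 4: u→z (+5), pos 5: t→e (+11) — repeating every 3. A repeating key of period 3 is used — shifts +3, +5, +11 over and over.
Decoding izojj: i−3=f, z−5=u, o−11=d, j−3=g, j−5=e.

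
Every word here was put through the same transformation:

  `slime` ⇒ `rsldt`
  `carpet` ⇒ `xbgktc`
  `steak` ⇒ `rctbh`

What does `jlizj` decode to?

widow

s(18)→r(17) and l(11)→s(18) fit y≡11x+1 (mod 26); the inverse of 11 mod 26 is 19. Treating letters as 0–25, the rule is x ↦ 11x + 1 (mod 26).
Undoing it on jlizj: j(9)→19·(9−1)≡22=w; l(11)→19·(11−1)≡8=i; i(8)→19·(8−1)≡3=d; z(25)→19·(25−1)≡14=o; j(9)→19·(9−1)≡22=w (all mod 26).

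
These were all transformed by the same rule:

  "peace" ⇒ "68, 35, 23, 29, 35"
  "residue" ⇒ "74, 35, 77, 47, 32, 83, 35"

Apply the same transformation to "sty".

p(#16)→68 and e(#5)→35: differences scale by 3, so n = 3·pos + 20. Each letter becomes 3×(its alphabet position, a=1..z=26) + 20.
For sty: s=19→77, t=20→80, y=25→95.

77, 80, 95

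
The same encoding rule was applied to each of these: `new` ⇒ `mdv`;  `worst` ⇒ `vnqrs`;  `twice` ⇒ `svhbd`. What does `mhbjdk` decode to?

Compare letters: n→m is +25, e→d is +25, w→v is +25 — a constant shift. This is a Caesar cipher with shift 25.
Undoing it on mhbjdk: m−25=n, h−25=i, b−25=c, j−25=k, d−25=e, k−25=l.

nickel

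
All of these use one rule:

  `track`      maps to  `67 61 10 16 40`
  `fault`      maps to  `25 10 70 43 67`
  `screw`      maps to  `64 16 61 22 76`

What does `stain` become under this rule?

64 67 10 34 49

t(#20)→67 and r(#18)→61: differences scale by 3, so n = 3·pos + 7. With a=1..z=26, the number is 3·pos + 7.
On stain: s=19→64, t=20→67, a=1→10, i=9→34, n=14→49.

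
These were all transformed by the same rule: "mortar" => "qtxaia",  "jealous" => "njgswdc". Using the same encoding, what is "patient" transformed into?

In mortar: m→q is +4, o→t is +5, r→x is +6, t→a is +7 — the shift increases by 1 each position. Letter i (0-indexed) is shifted by i+4, so successive shifts are 4, 5, 6, ….
On patient: p+4=t, a+5=f, t+6=z, i+7=p, e+8=m, n+9=w, t+10=d.

tfzpmwd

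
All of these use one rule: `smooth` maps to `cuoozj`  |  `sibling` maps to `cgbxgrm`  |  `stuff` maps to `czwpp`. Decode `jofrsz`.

hornet

s(18)→c(2) and m(12)→u(20) fit y≡23x+4 (mod 26); the inverse of 23 mod 26 is 17. Treating letters as 0–25, the rule is x ↦ 23x + 4 (mod 26).
Decoding jofrsz: j(9)→17·(9−4)≡7=h; o(14)→17·(14−4)≡14=o; f(5)→17·(5−4)≡17=r; r(17)→17·(17−4)≡13=n; s(18)→17·(18−4)≡4=e; z(25)→17·(25−4)≡19=t (all mod 26).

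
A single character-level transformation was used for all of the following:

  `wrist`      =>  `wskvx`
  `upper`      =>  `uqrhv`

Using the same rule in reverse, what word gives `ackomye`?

ability

Each letter shifts forward by its position index (0, 1, 2, …) — the shift grows by one for each successive letter.
Reversing it on ackomye: a−0=a, c−1=b, k−2=i, o−3=l, m−4=i, y−5=t, e−6=y.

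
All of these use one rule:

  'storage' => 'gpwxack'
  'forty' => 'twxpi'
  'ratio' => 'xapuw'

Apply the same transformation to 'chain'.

slaun

This is an affine cipher: with a=0,…,z=25, each position x becomes (9x+0) mod 26.
Applying it to chain: c(2)→9·2+0≡18=s; h(7)→9·7+0≡11=l; a(0)→9·0+0≡0=a; i(8)→9·8+0≡20=u; n(13)→9·13+0≡13=n (all mod 26).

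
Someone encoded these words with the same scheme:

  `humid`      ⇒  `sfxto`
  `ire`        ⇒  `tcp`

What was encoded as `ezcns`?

Compare letters: h→s is +11, u→f is +11, m→x is +11 — a constant shift. Each letter is shifted forward by 11 in the alphabet (a Caesar shift of +11).
Undoing it on ezcns: e−11=t, z−11=o, c−11=r, n−11=c, s−11=h.

torch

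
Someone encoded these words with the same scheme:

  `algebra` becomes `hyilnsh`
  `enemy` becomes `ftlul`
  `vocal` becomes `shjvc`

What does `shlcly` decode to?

reveal

The output letters match the input read backwards, each shifted +7: algebra reversed is arbegla. Two steps: reverse the string, then apply a Caesar shift of +7.
Decoding shlcly: shift back: s−7=l, h−7=a, l−7=e, c−7=v, l−7=e, y−7=r → laever; then reverse → reveal.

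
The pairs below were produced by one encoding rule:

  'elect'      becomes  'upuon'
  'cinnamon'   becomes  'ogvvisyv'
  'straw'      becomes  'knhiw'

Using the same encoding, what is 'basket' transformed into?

likmun

e(4)→u(20) and l(11)→p(15) fit y≡3x+8 (mod 26); the inverse of 3 mod 26 is 9. This is an affine cipher: with a=0,…,z=25, each position x becomes (3x+8) mod 26.
On basket: b(1)→3·1+8≡11=l; a(0)→3·0+8≡8=i; s(18)→3·18+8≡10=k; k(10)→3·10+8≡12=m; e(4)→3·4+8≡20=u; t(19)→3·19+8≡13=n (all mod 26).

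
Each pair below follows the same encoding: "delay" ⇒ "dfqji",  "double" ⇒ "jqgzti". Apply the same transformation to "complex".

cjqurth

The word is reversed, then every letter is shifted forward by 5.
On complex: reverse → xelpmoc; then shift: x+5=c, e+5=j, l+5=q, p+5=u, m+5=r, o+5=t, c+5=h.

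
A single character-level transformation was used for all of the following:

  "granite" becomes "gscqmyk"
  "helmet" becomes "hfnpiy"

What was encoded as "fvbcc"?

Letter i (0-indexed) is shifted by i+0, so successive shifts are 0, 1, 2, ….
Undoing it on fvbcc: f−0=f, v−1=u, b−2=z, c−3=z, c−4=y.

fuzzy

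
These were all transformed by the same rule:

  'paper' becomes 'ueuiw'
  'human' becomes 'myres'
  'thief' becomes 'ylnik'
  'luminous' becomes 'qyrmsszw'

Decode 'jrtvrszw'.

Shifts by position in paper: pos 0: p→u (+5), pos 1: a→e (+4), pos 2: p→u (+5), pos 3: e→i (+4) — repeating every 2. The shifts repeat in a cycle of length 2: positions 0,1,… shift by +5, +4, then the pattern repeats.
Decoding jrtvrszw: j−5=e, r−4=n, t−5=o, v−4=r, r−5=m, s−4=o, z−5=u, w−4=s.

enormous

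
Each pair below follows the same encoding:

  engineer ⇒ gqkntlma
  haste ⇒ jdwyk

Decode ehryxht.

In engineer: e→g is +2, n→q is +3, g→k is +4, i→n is +5 — the shift increases by 1 each position. The shift increases by 1 at each position, starting from +2: 2, 3, 4, ….
Decoding ehryxht: e−2=c, h−3=e, r−4=n, y−5=t, x−6=r, h−7=a, t−8=l.

central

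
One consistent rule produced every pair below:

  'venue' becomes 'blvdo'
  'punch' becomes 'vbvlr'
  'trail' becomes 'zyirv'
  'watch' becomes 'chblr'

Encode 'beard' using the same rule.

In venue: v→b is +6, e→l is +7, n→v is +8, u→d is +9 — the shift increases by 1 each position. Letter i (0-indexed) is shifted by i+6, so successive shifts are 6, 7, 8, ….
On beard: b+6=h, e+7=l, a+8=i, r+9=a, d+10=n.

hlian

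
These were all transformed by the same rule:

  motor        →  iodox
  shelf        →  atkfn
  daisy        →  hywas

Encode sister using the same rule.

m(12)→i(8) and o(14)→o(14) fit y≡3x+24 (mod 26); the inverse of 3 mod 26 is 9. Each letter's alphabet position (a=0..z=25) is mapped through 3·x+24 mod 26 — an affine cipher.
On sister: s(18)→3·18+24≡0=a; i(8)→3·8+24≡22=w; s(18)→3·18+24≡0=a; t(19)→3·19+24≡3=d; e(4)→3·4+24≡10=k; r(17)→3·17+24≡23=x (all mod 26).

awadkx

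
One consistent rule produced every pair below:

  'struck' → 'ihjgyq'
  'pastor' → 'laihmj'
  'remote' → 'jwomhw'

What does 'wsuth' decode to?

eight

s(18)→i(8) and t(19)→h(7) fit y≡25x+0 (mod 26); the inverse of 25 mod 26 is 25. This is an affine cipher: with a=0,…,z=25, each position x becomes (25x+0) mod 26.
Undoing it on wsuth: w(22)→25·(22−0)≡4=e; s(18)→25·(18−0)≡8=i; u(20)→25·(20−0)≡6=g; t(19)→25·(19−0)≡7=h; h(7)→25·(7−0)≡19=t (all mod 26).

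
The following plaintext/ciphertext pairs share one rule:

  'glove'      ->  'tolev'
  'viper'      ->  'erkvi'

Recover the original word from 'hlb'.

Each pair mirrors across the alphabet (g↔t, l↔o, o↔l): positions sum to 25. Each letter is replaced by its mirror in the alphabet: a↔z, b↔y, c↔x, and so on (the Atbash cipher).
Undoing it on hlb: h↔s, l↔o, b↔y.

soy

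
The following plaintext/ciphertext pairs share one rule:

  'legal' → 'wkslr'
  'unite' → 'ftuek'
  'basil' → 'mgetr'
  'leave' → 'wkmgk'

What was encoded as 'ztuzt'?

Shifts by position in legal: pos 0: l→w (+11), pos 1: e→k (+6), pos 2: g→s (+12), pos 3: a→l (+11), pos 4: l→r (+6) — repeating every 3. It's a Vigenère-style cipher with numeric key [11,6,12]: position i shifts by key[i mod 3].
Reversing it on ztuzt: z−11=o, t−6=n, u−12=i, z−11=o, t−6=n.

onion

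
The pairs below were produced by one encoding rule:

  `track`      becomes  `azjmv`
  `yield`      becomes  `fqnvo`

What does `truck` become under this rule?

azdmv

In track: t→a is +7, r→z is +8, a→j is +9, c→m is +10 — the shift increases by 1 each position. The shift increases by 1 at each position, starting from +7: 7, 8, 9, ….
For truck: t+7=a, r+8=z, u+9=d, c+10=m, k+11=v.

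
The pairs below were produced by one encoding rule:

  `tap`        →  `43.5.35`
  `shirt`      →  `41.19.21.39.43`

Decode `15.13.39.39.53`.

t(#20)→43 and a(#1)→5: differences scale by 2, so n = 2·pos + 3. With a=1..z=26, the number is 2·pos + 3.
Undoing it on 15.13.39.39.53: 15→(15−3)÷2=6=f, 13→(13−3)÷2=5=e, 39→(39−3)÷2=18=r, 39→(39−3)÷2=18=r, 53→(53−3)÷2=25=y.

ferry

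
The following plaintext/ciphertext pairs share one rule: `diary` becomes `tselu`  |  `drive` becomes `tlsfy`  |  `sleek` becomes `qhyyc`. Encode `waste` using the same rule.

d(3)→t(19) and i(8)→s(18) fit y≡5x+4 (mod 26); the inverse of 5 mod 26 is 21. Each letter's alphabet position (a=0..z=25) is mapped through 5·x+4 mod 26 — an affine cipher.
Applying it to waste: w(22)→5·22+4≡10=k; a(0)→5·0+4≡4=e; s(18)→5·18+4≡16=q; t(19)→5·19+4≡21=v; e(4)→5·4+4≡24=y (all mod 26).

keqvy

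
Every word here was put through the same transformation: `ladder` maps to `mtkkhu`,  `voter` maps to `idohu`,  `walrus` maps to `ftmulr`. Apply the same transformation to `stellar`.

rohmmtu

l(11)→m(12) and a(0)→t(19) fit y≡23x+19 (mod 26); the inverse of 23 mod 26 is 17. Each letter's alphabet position (a=0..z=25) is mapped through 23·x+19 mod 26 — an affine cipher.
Applying it to stellar: s(18)→23·18+19≡17=r; t(19)→23·19+19≡14=o; e(4)→23·4+19≡7=h; l(11)→23·11+19≡12=m; l(11)→23·11+19≡12=m; a(0)→23·0+19≡19=t; r(17)→23·17+19≡20=u (all mod 26).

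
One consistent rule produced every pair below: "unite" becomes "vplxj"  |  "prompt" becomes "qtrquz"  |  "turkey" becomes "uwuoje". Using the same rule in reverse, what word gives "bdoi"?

In unite: u→v is +1, n→p is +2, i→l is +3, t→x is +4 — the shift increases by 1 each position. Each letter shifts forward by (position + 1), i.e. 1, 2, 3, … — the shift grows by one for each successive letter.
Undoing it on bdoi: b−1=a, d−2=b, o−3=l, i−4=e.

able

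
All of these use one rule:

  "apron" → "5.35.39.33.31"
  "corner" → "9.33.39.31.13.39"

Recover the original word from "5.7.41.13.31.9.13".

absence

Each letter becomes 2×(its alphabet position, a=1..z=26) + 3.
Undoing it on 5.7.41.13.31.9.13: 5→(5−3)÷2=1=a, 7→(7−3)÷2=2=b, 41→(41−3)÷2=19=s, 13→(13−3)÷2=5=e, 31→(31−3)÷2=14=n, 9→(9−3)÷2=3=c, 13→(13−3)÷2=5=e.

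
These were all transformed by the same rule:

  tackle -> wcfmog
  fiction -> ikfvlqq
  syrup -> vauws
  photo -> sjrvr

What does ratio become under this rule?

ucwkr

It's a Vigenère-style cipher with numeric key [3,2]: position i shifts by key[i mod 2].
Applying it to ratio: r+3=u, a+2=c, t+3=w, i+2=k, o+3=r.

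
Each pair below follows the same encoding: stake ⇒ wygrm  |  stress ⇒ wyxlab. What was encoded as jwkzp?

In stake: s→w is +4, t→y is +5, a→g is +6, k→r is +7 — the shift increases by 1 each position. Each letter shifts forward by (position + 4), i.e. 4, 5, 6, … — the shift grows by one for each successive letter.
Decoding jwkzp: j−4=f, w−5=r, k−6=e, z−7=s, p−8=h.

fresh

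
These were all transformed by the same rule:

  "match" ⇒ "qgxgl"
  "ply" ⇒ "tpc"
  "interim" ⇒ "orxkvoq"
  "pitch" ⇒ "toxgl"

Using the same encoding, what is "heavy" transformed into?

The shift depends on letter class: consonant m→q is +4, but vowel a→g is +6. Two shifts are in play — +6 for a/e/i/o/u, +4 for every other letter.
Applying it to heavy: h(cons)+4=l, e(vowel)+6=k, a(vowel)+6=g, v(cons)+4=z, y(cons)+4=c.

lkgzc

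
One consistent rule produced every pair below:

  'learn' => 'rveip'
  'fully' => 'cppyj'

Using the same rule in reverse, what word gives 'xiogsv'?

The output letters match the input read backwards, each shifted +4: learn reversed is nrael. Read the word backwards and shift each letter +4.
Reversing it on xiogsv: shift back: x−4=t, i−4=e, o−4=k, g−4=c, s−4=o, v−4=r → tekcor; then reverse → rocket.

rocket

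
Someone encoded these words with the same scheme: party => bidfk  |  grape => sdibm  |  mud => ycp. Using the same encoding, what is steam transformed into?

efmiy

The shift depends on letter class: consonant p→b is +12, but vowel a→i is +8. Vowels shift forward by 8 and consonants shift forward by 12.
On steam: s(cons)+12=e, t(cons)+12=f, e(vowel)+8=m, a(vowel)+8=i, m(cons)+12=y.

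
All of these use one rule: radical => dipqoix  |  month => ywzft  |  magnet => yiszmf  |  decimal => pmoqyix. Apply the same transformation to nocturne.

zwofcdzm

The shift depends on letter class: consonant r→d is +12, but vowel a→i is +8. The rule splits by letter class: vowels +8, consonants +12.
On nocturne: n(cons)+12=z, o(vowel)+8=w, c(cons)+12=o, t(cons)+12=f, u(vowel)+8=c, r(cons)+12=d, n(cons)+12=z, e(vowel)+8=m.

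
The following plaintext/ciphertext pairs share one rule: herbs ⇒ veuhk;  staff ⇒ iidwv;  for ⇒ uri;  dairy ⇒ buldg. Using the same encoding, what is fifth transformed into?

kwili

The output letters match the input read backwards, each shifted +3: herbs reversed is sbreh. The word is reversed, then every letter is shifted forward by 3.
Applying it to fifth: reverse → htfif; then shift: h+3=k, t+3=w, f+3=i, i+3=l, f+3=i.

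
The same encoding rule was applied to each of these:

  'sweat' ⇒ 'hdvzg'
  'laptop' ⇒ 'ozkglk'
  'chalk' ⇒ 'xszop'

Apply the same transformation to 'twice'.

gdrxv

Each pair mirrors across the alphabet (s↔h, w↔d, e↔v): positions sum to 25. Letters are reflected about the middle of the alphabet (position → 25−position): Atbash.
On twice: t↔g, w↔d, i↔r, c↔x, e↔v.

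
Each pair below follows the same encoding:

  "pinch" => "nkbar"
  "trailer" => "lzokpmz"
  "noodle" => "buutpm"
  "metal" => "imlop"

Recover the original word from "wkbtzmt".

Treating letters as 0–25, the rule is x ↦ 19x + 14 (mod 26).
Decoding wkbtzmt: w(22)→11·(22−14)≡10=k; k(10)→11·(10−14)≡8=i; b(1)→11·(1−14)≡13=n; t(19)→11·(19−14)≡3=d; z(25)→11·(25−14)≡17=r; m(12)→11·(12−14)≡4=e; t(19)→11·(19−14)≡3=d (all mod 26).

kindred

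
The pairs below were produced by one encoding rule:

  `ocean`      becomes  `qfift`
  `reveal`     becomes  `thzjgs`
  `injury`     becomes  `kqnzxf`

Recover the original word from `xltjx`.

viper

Letter i (0-indexed) is shifted by i+2, so successive shifts are 2, 3, 4, ….
Undoing it on xltjx: x−2=v, l−3=i, t−4=p, j−5=e, x−6=r.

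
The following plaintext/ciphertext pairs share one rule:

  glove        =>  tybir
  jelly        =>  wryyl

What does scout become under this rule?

Compare letters: g→t is +13, l→y is +13, o→b is +13 — a constant shift. This is a Caesar cipher with shift 13.
Applying it to scout: s+13=f, c+13=p, o+13=b, u+13=h, t+13=g.

fpbhg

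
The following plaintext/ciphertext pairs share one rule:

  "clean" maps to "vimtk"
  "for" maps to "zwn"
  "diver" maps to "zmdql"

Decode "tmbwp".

hotel

The output letters match the input read backwards, each shifted +8: clean reversed is naelc. Two steps: reverse the string, then apply a Caesar shift of +8.
Reversing it on tmbwp: shift back: t−8=l, m−8=e, b−8=t, w−8=o, p−8=h → letoh; then reverse → hotel.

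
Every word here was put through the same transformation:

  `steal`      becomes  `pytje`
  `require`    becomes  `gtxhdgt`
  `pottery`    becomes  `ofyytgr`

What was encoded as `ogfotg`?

proper

This is an affine cipher: with a=0,…,z=25, each position x becomes (9x+9) mod 26.
Decoding ogfotg: o(14)→3·(14−9)≡15=p; g(6)→3·(6−9)≡17=r; f(5)→3·(5−9)≡14=o; o(14)→3·(14−9)≡15=p; t(19)→3·(19−9)≡4=e; g(6)→3·(6−9)≡17=r (all mod 26).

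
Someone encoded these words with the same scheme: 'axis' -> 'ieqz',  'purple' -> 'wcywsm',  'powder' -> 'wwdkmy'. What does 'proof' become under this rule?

wywwm

The shift depends on letter class: consonant x→e is +7, but vowel a→i is +8. The rule splits by letter class: vowels +8, consonants +7.
Applying it to proof: p(cons)+7=w, r(cons)+7=y, o(vowel)+8=w, o(vowel)+8=w, f(cons)+7=m.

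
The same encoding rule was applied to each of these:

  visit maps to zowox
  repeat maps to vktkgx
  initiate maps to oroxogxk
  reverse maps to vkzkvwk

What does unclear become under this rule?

argpkgv

The rule splits by letter class: vowels +6, consonants +4.
On unclear: u(vowel)+6=a, n(cons)+4=r, c(cons)+4=g, l(cons)+4=p, e(vowel)+6=k, a(vowel)+6=g, r(cons)+4=v.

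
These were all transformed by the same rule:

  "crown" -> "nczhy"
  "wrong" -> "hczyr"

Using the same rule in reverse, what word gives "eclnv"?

Compare letters: c→n is +11, r→c is +11, o→z is +11 — a constant shift. Each letter is shifted forward by 11 in the alphabet (a Caesar shift of +11).
Undoing it on eclnv: e−11=t, c−11=r, l−11=a, n−11=c, v−11=k.

track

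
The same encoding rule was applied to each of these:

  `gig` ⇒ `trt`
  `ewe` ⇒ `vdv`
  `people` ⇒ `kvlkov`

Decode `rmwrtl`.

Each letter is replaced by its mirror in the alphabet: a↔z, b↔y, c↔x, and so on (the Atbash cipher).
Undoing it on rmwrtl: r↔i, m↔n, w↔d, r↔i, t↔g, l↔o.

indigo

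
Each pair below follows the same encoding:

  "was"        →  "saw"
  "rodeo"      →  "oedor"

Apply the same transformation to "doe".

The output letters match the input read backwards: was reversed is saw. The word is simply reversed.
Applying it to doe: reverse → eod.

eod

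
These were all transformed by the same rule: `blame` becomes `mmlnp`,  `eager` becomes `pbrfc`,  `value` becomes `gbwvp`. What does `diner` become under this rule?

The shifts repeat in a cycle of length 2: positions 0,1,… shift by +11, +1, then the pattern repeats.
Applying it to diner: d+11=o, i+1=j, n+11=y, e+1=f, r+11=c.

ojyfc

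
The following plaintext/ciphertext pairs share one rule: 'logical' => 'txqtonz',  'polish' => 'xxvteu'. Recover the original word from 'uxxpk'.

In logical: l→t is +8, o→x is +9, g→q is +10, i→t is +11 — the shift increases by 1 each position. The shift increases by 1 at each position, starting from +8: 8, 9, 10, ….
Reversing it on uxxpk: u−8=m, x−9=o, x−10=n, p−11=e, k−12=y.

money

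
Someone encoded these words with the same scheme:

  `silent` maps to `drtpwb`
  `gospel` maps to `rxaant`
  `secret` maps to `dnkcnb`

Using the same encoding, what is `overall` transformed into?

zemcjtw

Shifts by position in silent: pos 0: s→d (+11), pos 1: i→r (+9), pos 2: l→t (+8), pos 3: e→p (+11), pos 4: n→w (+9), pos 5: t→b (+8) — repeating every 3. A repeating key of period 3 is used — shifts +11, +9, +8 over and over.
Applying it to overall: o+11=z, v+9=e, e+8=m, r+11=c, a+9=j, l+8=t, l+11=w.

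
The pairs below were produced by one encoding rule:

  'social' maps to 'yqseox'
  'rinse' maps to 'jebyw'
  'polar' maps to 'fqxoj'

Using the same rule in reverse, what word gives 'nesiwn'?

ticket

s(18)→y(24) and o(14)→q(16) fit y≡15x+14 (mod 26); the inverse of 15 mod 26 is 7. Each letter's alphabet position (a=0..z=25) is mapped through 15·x+14 mod 26 — an affine cipher.
Reversing it on nesiwn: n(13)→7·(13−14)≡19=t; e(4)→7·(4−14)≡8=i; s(18)→7·(18−14)≡2=c; i(8)→7·(8−14)≡10=k; w(22)→7·(22−14)≡4=e; n(13)→7·(13−14)≡19=t (all mod 26).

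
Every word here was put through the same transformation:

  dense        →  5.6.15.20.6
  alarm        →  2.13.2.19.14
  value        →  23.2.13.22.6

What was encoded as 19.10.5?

rid

d is letter #4 and maps to 5: an offset of 1. Each letter is replaced by its alphabet position (a=1..z=26) + 1.
Decoding 19.10.5: 19→(19−1)÷1=18=r, 10→(10−1)÷1=9=i, 5→(5−1)÷1=4=d.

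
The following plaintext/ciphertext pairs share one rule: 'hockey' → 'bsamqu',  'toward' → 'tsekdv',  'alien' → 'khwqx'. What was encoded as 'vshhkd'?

h(7)→b(1) and o(14)→s(18) fit y≡21x+10 (mod 26); the inverse of 21 mod 26 is 5. Each letter's alphabet position (a=0..z=25) is mapped through 21·x+10 mod 26 — an affine cipher.
Reversing it on vshhkd: v(21)→5·(21−10)≡3=d; s(18)→5·(18−10)≡14=o; h(7)→5·(7−10)≡11=l; h(7)→5·(7−10)≡11=l; k(10)→5·(10−10)≡0=a; d(3)→5·(3−10)≡17=r (all mod 26).

dollar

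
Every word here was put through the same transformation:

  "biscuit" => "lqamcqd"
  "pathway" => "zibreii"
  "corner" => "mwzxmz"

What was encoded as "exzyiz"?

uproar

It's a Vigenère-style cipher with numeric key [10,8,8]: position i shifts by key[i mod 3].
Decoding exzyiz: e−10=u, x−8=p, z−8=r, y−10=o, i−8=a, z−8=r.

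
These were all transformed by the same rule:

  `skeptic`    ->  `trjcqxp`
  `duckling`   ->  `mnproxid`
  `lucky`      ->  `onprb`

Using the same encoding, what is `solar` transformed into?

s(18)→t(19) and k(10)→r(17) fit y≡23x+21 (mod 26); the inverse of 23 mod 26 is 17. Treating letters as 0–25, the rule is x ↦ 23x + 21 (mod 26).
For solar: s(18)→23·18+21≡19=t; o(14)→23·14+21≡5=f; l(11)→23·11+21≡14=o; a(0)→23·0+21≡21=v; r(17)→23·17+21≡22=w (all mod 26).

tfovw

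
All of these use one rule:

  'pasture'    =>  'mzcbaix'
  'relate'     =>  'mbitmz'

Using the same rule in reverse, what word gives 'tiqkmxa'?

special

The word is reversed, then every letter is shifted forward by 8.
Reversing it on tiqkmxa: shift back: t−8=l, i−8=a, q−8=i, k−8=c, m−8=e, x−8=p, a−8=s → laiceps; then reverse → special.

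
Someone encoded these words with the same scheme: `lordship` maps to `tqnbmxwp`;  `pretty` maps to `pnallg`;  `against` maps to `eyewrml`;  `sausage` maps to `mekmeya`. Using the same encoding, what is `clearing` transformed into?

ctaenwry

Each letter's alphabet position (a=0..z=25) is mapped through 25·x+4 mod 26 — an affine cipher.
For clearing: c(2)→25·2+4≡2=c; l(11)→25·11+4≡19=t; e(4)→25·4+4≡0=a; a(0)→25·0+4≡4=e; r(17)→25·17+4≡13=n; i(8)→25·8+4≡22=w; n(13)→25·13+4≡17=r; g(6)→25·6+4≡24=y (all mod 26).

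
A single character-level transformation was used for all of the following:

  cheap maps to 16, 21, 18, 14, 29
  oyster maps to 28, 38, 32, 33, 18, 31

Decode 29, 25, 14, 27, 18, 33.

planet

The number is (letter's place in the alphabet, a=1) + 13.
Reversing it on 29, 25, 14, 27, 18, 33: 29→(29−13)÷1=16=p, 25→(25−13)÷1=12=l, 14→(14−13)÷1=1=a, 27→(27−13)÷1=14=n, 18→(18−13)÷1=5=e, 33→(33−13)÷1=20=t.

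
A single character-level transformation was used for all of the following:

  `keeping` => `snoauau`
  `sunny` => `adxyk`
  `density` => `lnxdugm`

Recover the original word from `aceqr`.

stuff

In keeping: k→s is +8, e→n is +9, e→o is +10, p→a is +11 — the shift increases by 1 each position. Letter i (0-indexed) is shifted by i+8, so successive shifts are 8, 9, 10, ….
Decoding aceqr: a−8=s, c−9=t, e−10=u, q−11=f, r−12=f.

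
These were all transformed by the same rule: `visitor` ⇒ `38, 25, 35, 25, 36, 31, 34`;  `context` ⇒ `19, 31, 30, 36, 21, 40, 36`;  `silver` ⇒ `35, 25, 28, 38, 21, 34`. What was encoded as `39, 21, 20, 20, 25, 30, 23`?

v is letter #22 and maps to 38: an offset of 16. The number is (letter's place in the alphabet, a=1) + 16.
Decoding 39, 21, 20, 20, 25, 30, 23: 39→(39−16)÷1=23=w, 21→(21−16)÷1=5=e, 20→(20−16)÷1=4=d, 20→(20−16)÷1=4=d, 25→(25−16)÷1=9=i, 30→(30−16)÷1=14=n, 23→(23−16)÷1=7=g.

wedding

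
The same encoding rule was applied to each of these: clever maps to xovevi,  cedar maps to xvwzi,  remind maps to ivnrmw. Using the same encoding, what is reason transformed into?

ivzhlm

This is the alphabet-reversal cipher (Atbash): a becomes z, b becomes y, etc.
For reason: r↔i, e↔v, a↔z, s↔h, o↔l, n↔m.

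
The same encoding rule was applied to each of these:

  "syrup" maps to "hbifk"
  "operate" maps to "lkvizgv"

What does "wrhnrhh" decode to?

Each pair mirrors across the alphabet (s↔h, y↔b, r↔i): positions sum to 25. Letters are reflected about the middle of the alphabet (position → 25−position): Atbash.
Reversing it on wrhnrhh: w↔d, r↔i, h↔s, n↔m, r↔i, h↔s, h↔s.

dismiss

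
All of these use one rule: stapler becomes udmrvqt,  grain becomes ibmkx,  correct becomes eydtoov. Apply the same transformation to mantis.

Shifts by position in stapler: pos 0: s→u (+2), pos 1: t→d (+10), pos 2: a→m (+12), pos 3: p→r (+2), pos 4: l→v (+10), pos 5: e→q (+12) — repeating every 3. It's a Vigenère-style cipher with numeric key [2,10,12]: position i shifts by key[i mod 3].
On mantis: m+2=o, a+10=k, n+12=z, t+2=v, i+10=s, s+12=e.

okzvse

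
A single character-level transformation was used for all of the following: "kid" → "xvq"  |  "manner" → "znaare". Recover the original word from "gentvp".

Compare letters: k→x is +13, i→v is +13, d→q is +13 — a constant shift. Every letter moves 13 places later in the alphabet, wrapping around z→a.
Reversing it on gentvp: g−13=t, e−13=r, n−13=a, t−13=g, v−13=i, p−13=c.

tragic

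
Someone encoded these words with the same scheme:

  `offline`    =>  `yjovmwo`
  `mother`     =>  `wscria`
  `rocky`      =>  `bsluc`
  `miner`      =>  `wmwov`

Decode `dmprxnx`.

Shifts by position in offline: pos 0: o→y (+10), pos 1: f→j (+4), pos 2: f→o (+9), pos 3: l→v (+10), pos 4: i→m (+4), pos 5: n→w (+9) — repeating every 3. It's a Vigenère-style cipher with numeric key [10,4,9]: position i shifts by key[i mod 3].
Undoing it on dmprxnx: d−10=t, m−4=i, p−9=g, r−10=h, x−4=t, n−9=e, x−10=n.

tighten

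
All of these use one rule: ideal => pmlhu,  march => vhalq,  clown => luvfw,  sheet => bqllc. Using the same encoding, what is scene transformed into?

The shift depends on letter class: consonant d→m is +9, but vowel i→p is +7. Vowels shift forward by 7 and consonants shift forward by 9.
Applying it to scene: s(cons)+9=b, c(cons)+9=l, e(vowel)+7=l, n(cons)+9=w, e(vowel)+7=l.

bllwl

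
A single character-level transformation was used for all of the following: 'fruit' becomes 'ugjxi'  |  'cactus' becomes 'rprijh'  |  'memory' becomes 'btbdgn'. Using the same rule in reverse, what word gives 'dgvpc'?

organ

Each letter is shifted forward by 15 in the alphabet (a Caesar shift of +15).
Decoding dgvpc: d−15=o, g−15=r, v−15=g, p−15=a, c−15=n.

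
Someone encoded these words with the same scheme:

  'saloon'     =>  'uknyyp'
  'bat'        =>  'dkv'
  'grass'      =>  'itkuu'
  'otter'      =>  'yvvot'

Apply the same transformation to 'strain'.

uvtksp

The shift depends on letter class: consonant s→u is +2, but vowel a→k is +10. Two shifts are in play — +10 for a/e/i/o/u, +2 for every other letter.
On strain: s(cons)+2=u, t(cons)+2=v, r(cons)+2=t, a(vowel)+10=k, i(vowel)+10=s, n(cons)+2=p.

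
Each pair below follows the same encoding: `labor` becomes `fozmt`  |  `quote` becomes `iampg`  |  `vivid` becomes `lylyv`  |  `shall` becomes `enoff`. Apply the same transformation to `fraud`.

l(11)→f(5) and a(0)→o(14) fit y≡11x+14 (mod 26); the inverse of 11 mod 26 is 19. Each letter's alphabet position (a=0..z=25) is mapped through 11·x+14 mod 26 — an affine cipher.
Applying it to fraud: f(5)→11·5+14≡17=r; r(17)→11·17+14≡19=t; a(0)→11·0+14≡14=o; u(20)→11·20+14≡0=a; d(3)→11·3+14≡21=v (all mod 26).

rtoav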